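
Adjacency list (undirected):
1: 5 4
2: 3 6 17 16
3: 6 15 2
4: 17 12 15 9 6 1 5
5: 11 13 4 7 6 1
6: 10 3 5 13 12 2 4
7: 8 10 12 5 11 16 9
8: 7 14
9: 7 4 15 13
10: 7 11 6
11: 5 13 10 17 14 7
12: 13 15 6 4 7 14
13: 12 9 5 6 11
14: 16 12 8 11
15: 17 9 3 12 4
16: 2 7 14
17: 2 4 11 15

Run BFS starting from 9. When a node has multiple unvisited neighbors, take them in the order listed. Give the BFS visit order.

9 → 7 → 4 → 15 → 13 → 8 → 10 → 12 → 5 → 11 → 16 → 17 → 6 → 1 → 3 → 14 → 2

Visit 9; enqueue 7, 4, 15, 13 → queue [7, 4, 15, 13]
Visit 7; enqueue 8, 10, 12, 5, 11, 16 → queue [4, 15, 13, 8, 10, 12, 5, 11, 16]
Visit 4; enqueue 17, 6, 1 → queue [15, 13, 8, 10, 12, 5, 11, 16, 17, 6, 1]
Visit 15; enqueue 3 → queue [13, 8, 10, 12, 5, 11, 16, 17, 6, 1, 3]
Visit 13 → queue [8, 10, 12, 5, 11, 16, 17, 6, 1, 3]
Visit 8; enqueue 14 → queue [10, 12, 5, 11, 16, 17, 6, 1, 3, 14]
Visit 10 → queue [12, 5, 11, 16, 17, 6, 1, 3, 14]
Visit 12 → queue [5, 11, 16, 17, 6, 1, 3, 14]
Visit 5 → queue [11, 16, 17, 6, 1, 3, 14]
Visit 11 → queue [16, 17, 6, 1, 3, 14]
Visit 16; enqueue 2 → queue [17, 6, 1, 3, 14, 2]
Visit 17 → queue [6, 1, 3, 14, 2]
Visit 6 → queue [1, 3, 14, 2]
Visit 1 → queue [3, 14, 2]
Visit 3 → queue [14, 2]
Visit 14 → queue [2]
Visit 2 → queue []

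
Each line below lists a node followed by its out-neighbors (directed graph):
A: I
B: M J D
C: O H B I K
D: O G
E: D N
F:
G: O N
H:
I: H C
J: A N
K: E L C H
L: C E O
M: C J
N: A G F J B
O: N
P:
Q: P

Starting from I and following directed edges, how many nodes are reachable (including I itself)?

BFS from I visits: I, C, H, B, K, O, D, J, M, E, L, N, G, A, F
Reachable nodes: 15 of 17 total.

15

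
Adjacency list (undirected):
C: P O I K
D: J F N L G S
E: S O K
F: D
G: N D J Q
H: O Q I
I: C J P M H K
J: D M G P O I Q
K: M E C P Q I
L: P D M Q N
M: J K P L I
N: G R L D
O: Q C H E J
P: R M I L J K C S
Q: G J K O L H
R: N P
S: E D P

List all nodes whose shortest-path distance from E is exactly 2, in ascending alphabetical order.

Level 0: E
Level 1: K, O, S
Level 2: C, D, H, I, J, M, P, Q
Level 3: F, G, L, N, R

C, D, H, I, J, M, P, Q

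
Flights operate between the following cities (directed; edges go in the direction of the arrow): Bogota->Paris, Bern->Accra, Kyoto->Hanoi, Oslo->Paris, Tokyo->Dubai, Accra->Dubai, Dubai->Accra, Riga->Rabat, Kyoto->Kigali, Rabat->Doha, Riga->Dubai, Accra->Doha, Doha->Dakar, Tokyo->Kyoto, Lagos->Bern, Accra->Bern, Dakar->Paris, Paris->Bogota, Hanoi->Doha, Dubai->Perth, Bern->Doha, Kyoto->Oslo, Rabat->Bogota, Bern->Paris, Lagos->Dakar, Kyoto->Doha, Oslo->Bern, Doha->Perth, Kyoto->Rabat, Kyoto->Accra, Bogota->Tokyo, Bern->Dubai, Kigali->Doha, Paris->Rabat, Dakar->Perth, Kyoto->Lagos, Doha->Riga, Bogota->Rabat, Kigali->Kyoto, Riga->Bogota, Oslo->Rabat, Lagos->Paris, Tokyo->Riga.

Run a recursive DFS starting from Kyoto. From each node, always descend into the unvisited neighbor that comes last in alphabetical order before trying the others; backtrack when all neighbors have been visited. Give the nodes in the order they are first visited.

Kyoto -> Rabat -> Doha -> Riga -> Dubai -> Perth -> Accra -> Bern -> Paris -> Bogota -> Tokyo -> Dakar -> Oslo -> Lagos -> Kigali -> Hanoi

Visit Kyoto
Kyoto → Rabat
Rabat → Doha
Doha → Riga
Riga → Dubai
Dubai → Perth
Dubai → Accra
Accra → Bern
Bern → Paris
Paris → Bogota
Bogota → Tokyo
Doha → Dakar
Kyoto → Oslo
Kyoto → Lagos
Kyoto → Kigali
Kyoto → Hanoi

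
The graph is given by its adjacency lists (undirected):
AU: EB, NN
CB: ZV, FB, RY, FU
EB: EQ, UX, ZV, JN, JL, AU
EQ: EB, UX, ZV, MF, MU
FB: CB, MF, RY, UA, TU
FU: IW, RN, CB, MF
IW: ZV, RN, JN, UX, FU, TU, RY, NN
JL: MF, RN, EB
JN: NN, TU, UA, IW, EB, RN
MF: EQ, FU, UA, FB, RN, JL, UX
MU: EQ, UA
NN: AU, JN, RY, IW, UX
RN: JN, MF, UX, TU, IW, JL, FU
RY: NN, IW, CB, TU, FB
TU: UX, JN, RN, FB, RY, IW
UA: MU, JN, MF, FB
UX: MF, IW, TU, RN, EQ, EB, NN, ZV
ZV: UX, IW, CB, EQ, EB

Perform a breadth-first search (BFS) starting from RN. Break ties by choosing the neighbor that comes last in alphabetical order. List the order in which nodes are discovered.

Visit RN; enqueue UX, TU, MF, JN, JL, IW, FU → queue [UX, TU, MF, JN, JL, IW, FU]
Visit UX; enqueue ZV, NN, EQ, EB → queue [TU, MF, JN, JL, IW, FU, ZV, NN, EQ, EB]
Visit TU; enqueue RY, FB → queue [MF, JN, JL, IW, FU, ZV, NN, EQ, EB, RY, FB]
Visit MF; enqueue UA → queue [JN, JL, IW, FU, ZV, NN, EQ, EB, RY, FB, UA]
Visit JN → queue [JL, IW, FU, ZV, NN, EQ, EB, RY, FB, UA]
Visit JL → queue [IW, FU, ZV, NN, EQ, EB, RY, FB, UA]
Visit IW → queue [FU, ZV, NN, EQ, EB, RY, FB, UA]
Visit FU; enqueue CB → queue [ZV, NN, EQ, EB, RY, FB, UA, CB]
Visit ZV → queue [NN, EQ, EB, RY, FB, UA, CB]
Visit NN; enqueue AU → queue [EQ, EB, RY, FB, UA, CB, AU]
Visit EQ; enqueue MU → queue [EB, RY, FB, UA, CB, AU, MU]
Visit EB → queue [RY, FB, UA, CB, AU, MU]
Visit RY → queue [FB, UA, CB, AU, MU]
Visit FB → queue [UA, CB, AU, MU]
Visit UA → queue [CB, AU, MU]
Visit CB → queue [AU, MU]
Visit AU → queue [MU]
Visit MU → queue []

RN, UX, TU, MF, JN, JL, IW, FU, ZV, NN, EQ, EB, RY, FB, UA, CB, AU, MU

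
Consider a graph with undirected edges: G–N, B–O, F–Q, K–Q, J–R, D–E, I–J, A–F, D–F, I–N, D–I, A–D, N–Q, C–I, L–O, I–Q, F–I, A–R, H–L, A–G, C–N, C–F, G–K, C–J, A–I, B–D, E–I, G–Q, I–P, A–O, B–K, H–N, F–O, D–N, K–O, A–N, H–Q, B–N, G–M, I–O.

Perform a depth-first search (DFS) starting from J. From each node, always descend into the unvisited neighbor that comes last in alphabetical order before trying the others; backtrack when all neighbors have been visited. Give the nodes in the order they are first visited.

Visit J
J → R
R → A
A → O
O → L
L → H
H → Q
Q → N
N → I
I → P
I → F
F → D
D → E
D → B
B → K
K → G
G → M
F → C

J R A O L H Q N I P F D E B K G M C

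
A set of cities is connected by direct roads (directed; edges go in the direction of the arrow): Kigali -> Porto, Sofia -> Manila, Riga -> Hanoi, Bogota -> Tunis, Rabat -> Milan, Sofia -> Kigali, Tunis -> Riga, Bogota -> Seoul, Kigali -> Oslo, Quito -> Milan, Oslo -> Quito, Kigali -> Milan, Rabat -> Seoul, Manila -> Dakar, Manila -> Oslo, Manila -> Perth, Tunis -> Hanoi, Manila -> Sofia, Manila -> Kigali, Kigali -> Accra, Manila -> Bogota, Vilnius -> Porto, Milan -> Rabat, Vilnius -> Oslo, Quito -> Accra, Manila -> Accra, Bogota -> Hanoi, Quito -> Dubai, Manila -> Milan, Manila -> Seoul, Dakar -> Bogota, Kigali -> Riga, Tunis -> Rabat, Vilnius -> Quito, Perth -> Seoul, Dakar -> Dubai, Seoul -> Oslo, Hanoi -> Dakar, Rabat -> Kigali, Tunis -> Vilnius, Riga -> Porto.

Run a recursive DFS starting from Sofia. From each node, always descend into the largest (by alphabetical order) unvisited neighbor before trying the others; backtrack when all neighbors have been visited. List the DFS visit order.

Sofia → Manila → Seoul → Oslo → Quito → Milan → Rabat → Kigali → Riga → Porto → Hanoi → Dakar → Dubai → Bogota → Tunis → Vilnius → Accra → Perth

Visit Sofia
Sofia → Manila
Manila → Seoul
Seoul → Oslo
Oslo → Quito
Quito → Milan
Milan → Rabat
Rabat → Kigali
Kigali → Riga
Riga → Porto
Riga → Hanoi
Hanoi → Dakar
Dakar → Dubai
Dakar → Bogota
Bogota → Tunis
Tunis → Vilnius
Kigali → Accra
Manila → Perth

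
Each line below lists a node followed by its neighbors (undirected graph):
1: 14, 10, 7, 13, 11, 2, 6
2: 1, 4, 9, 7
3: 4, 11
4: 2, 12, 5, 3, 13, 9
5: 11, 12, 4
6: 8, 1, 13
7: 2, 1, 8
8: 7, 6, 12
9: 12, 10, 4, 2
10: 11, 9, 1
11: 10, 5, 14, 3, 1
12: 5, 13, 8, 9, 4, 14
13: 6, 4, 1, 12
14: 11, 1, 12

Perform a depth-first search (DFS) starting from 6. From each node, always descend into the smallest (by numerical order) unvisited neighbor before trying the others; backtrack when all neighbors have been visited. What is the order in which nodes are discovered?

Visit 6
6 → 1
1 → 2
2 → 4
4 → 3
3 → 11
11 → 5
5 → 12
12 → 8
8 → 7
12 → 9
9 → 10
12 → 13
12 → 14

6 1 2 4 3 11 5 12 8 7 9 10 13 14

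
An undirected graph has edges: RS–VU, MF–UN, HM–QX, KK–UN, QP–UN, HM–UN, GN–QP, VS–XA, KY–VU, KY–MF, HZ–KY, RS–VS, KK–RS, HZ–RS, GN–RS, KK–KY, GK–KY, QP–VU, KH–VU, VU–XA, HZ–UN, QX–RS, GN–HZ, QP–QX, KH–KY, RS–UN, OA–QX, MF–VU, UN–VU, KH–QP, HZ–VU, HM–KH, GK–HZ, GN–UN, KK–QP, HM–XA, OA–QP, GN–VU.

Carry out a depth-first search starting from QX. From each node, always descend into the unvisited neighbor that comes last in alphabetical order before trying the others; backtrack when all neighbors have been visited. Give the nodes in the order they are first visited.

QX, RS, VU, XA, VS, HM, UN, QP, OA, KK, KY, MF, KH, HZ, GN, GK

Visit QX
QX → RS
RS → VU
VU → XA
XA → VS
XA → HM
HM → UN
UN → QP
QP → OA
QP → KK
KK → KY
KY → MF
KY → KH
KY → HZ
HZ → GN
HZ → GK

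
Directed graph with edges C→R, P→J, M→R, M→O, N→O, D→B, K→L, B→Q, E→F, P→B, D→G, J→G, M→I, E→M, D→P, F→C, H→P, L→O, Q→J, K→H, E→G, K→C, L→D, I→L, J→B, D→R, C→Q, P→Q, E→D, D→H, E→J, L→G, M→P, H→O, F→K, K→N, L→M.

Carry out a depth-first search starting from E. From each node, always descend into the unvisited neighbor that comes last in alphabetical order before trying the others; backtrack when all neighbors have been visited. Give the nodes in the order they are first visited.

E → M → R → P → Q → J → G → B → O → I → L → D → H → F → K → N → C

Visit E
E → M
M → R
M → P
P → Q
Q → J
J → G
J → B
M → O
M → I
I → L
L → D
D → H
E → F
F → K
K → N
K → C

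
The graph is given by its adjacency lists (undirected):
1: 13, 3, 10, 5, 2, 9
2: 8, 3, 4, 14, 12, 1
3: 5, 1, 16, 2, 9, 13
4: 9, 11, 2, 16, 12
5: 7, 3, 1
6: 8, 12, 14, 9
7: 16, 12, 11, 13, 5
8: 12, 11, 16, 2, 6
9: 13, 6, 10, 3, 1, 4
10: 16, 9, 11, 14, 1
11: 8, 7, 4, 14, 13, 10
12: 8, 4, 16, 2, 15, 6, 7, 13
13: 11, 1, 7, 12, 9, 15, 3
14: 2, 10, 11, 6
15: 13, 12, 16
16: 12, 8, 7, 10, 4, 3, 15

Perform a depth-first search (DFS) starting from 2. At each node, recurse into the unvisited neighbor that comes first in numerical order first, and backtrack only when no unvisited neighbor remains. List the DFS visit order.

2, 1, 3, 5, 7, 11, 4, 9, 6, 8, 12, 13, 15, 16, 10, 14

Visit 2
2 → 1
1 → 3
3 → 5
5 → 7
7 → 11
11 → 4
4 → 9
9 → 6
6 → 8
8 → 12
12 → 13
13 → 15
15 → 16
16 → 10
10 → 14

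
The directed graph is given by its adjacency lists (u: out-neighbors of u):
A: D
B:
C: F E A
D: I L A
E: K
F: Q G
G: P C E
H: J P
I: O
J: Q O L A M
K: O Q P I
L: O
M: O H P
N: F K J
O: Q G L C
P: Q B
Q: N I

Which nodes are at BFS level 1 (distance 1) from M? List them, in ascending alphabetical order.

H, O, P

Level 0: M
Level 1: H, O, P
Level 2: B, C, G, J, L, Q
Level 3: A, E, F, I, N
Level 4: D, K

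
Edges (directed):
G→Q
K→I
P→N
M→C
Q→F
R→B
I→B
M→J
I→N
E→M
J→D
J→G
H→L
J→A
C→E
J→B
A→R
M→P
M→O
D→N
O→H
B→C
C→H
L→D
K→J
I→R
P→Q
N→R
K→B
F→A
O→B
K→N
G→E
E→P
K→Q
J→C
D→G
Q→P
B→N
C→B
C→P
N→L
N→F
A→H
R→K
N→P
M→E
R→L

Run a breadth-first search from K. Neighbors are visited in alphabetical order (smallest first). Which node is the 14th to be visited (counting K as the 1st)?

P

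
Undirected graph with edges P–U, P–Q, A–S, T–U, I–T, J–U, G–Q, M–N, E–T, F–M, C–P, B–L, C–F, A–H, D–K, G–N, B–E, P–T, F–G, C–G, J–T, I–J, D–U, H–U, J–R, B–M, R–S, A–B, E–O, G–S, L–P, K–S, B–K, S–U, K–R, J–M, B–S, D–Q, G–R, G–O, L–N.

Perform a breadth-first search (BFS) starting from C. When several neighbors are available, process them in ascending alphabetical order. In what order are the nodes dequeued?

Visit C; enqueue F, G, P → queue [F, G, P]
Visit F; enqueue M → queue [G, P, M]
Visit G; enqueue N, O, Q, R, S → queue [P, M, N, O, Q, R, S]
Visit P; enqueue L, T, U → queue [M, N, O, Q, R, S, L, T, U]
Visit M; enqueue B, J → queue [N, O, Q, R, S, L, T, U, B, J]
Visit N → queue [O, Q, R, S, L, T, U, B, J]
Visit O; enqueue E → queue [Q, R, S, L, T, U, B, J, E]
Visit Q; enqueue D → queue [R, S, L, T, U, B, J, E, D]
Visit R; enqueue K → queue [S, L, T, U, B, J, E, D, K]
Visit S; enqueue A → queue [L, T, U, B, J, E, D, K, A]
Visit L → queue [T, U, B, J, E, D, K, A]
Visit T; enqueue I → queue [U, B, J, E, D, K, A, I]
Visit U; enqueue H → queue [B, J, E, D, K, A, I, H]
Visit B → queue [J, E, D, K, A, I, H]
Visit J → queue [E, D, K, A, I, H]
Visit E → queue [D, K, A, I, H]
Visit D → queue [K, A, I, H]
Visit K → queue [A, I, H]
Visit A → queue [I, H]
Visit I → queue [H]
Visit H → queue []

C, F, G, P, M, N, O, Q, R, S, L, T, U, B, J, E, D, K, A, I, H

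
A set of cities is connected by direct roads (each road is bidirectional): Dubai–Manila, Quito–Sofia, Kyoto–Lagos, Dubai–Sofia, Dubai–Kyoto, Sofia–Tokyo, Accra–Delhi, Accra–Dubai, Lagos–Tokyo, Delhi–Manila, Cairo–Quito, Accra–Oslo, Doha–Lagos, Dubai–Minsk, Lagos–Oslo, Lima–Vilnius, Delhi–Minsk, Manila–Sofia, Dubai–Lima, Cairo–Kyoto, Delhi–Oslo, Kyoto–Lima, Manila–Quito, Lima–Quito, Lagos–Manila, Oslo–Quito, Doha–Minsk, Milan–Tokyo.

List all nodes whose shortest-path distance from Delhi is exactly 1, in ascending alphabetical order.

Accra, Manila, Minsk, Oslo

Level 0: Delhi
Level 1: Accra, Manila, Minsk, Oslo
Level 2: Doha, Dubai, Lagos, Quito, Sofia
Level 3: Cairo, Kyoto, Lima, Tokyo
Level 4: Milan, Vilnius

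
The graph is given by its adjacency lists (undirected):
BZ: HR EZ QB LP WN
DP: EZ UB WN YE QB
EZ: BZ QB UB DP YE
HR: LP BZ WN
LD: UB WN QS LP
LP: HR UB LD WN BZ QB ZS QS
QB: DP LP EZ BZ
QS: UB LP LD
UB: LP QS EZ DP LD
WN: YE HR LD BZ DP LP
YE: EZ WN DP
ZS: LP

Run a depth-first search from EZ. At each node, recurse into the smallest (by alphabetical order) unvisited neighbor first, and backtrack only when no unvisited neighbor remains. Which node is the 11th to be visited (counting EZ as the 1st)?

YE

Visit EZ
EZ → BZ
BZ → HR
HR → LP
LP → LD
LD → QS
QS → UB
UB → DP
DP → QB
DP → WN
WN → YE
LP → ZS

Visit order: EZ, BZ, HR, LP, LD, QS, UB, DP, QB, WN, YE, ZS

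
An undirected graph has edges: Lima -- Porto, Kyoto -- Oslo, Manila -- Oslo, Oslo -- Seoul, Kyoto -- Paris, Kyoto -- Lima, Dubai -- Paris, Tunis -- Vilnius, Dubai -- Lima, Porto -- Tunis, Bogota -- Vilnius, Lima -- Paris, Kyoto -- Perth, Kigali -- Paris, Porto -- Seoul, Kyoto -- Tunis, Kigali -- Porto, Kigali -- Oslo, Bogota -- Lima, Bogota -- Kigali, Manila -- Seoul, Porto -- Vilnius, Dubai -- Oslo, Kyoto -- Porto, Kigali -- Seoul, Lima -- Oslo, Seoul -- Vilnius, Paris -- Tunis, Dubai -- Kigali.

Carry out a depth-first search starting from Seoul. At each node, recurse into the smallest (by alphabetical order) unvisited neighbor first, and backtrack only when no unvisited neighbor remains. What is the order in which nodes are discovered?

Seoul → Kigali → Bogota → Lima → Dubai → Oslo → Kyoto → Paris → Tunis → Porto → Vilnius → Perth → Manila

Visit Seoul
Seoul → Kigali
Kigali → Bogota
Bogota → Lima
Lima → Dubai
Dubai → Oslo
Oslo → Kyoto
Kyoto → Paris
Paris → Tunis
Tunis → Porto
Porto → Vilnius
Kyoto → Perth
Oslo → Manila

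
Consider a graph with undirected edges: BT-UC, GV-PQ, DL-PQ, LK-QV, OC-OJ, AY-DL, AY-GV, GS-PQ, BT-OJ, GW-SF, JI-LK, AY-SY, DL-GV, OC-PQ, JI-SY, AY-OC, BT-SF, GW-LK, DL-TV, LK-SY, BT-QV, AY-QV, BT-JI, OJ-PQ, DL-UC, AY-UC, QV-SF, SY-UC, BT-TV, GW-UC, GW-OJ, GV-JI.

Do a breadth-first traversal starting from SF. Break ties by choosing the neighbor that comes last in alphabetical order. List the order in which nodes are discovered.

Visit SF; enqueue QV, GW, BT → queue [QV, GW, BT]
Visit QV; enqueue LK, AY → queue [GW, BT, LK, AY]
Visit GW; enqueue UC, OJ → queue [BT, LK, AY, UC, OJ]
Visit BT; enqueue TV, JI → queue [LK, AY, UC, OJ, TV, JI]
Visit LK; enqueue SY → queue [AY, UC, OJ, TV, JI, SY]
Visit AY; enqueue OC, GV, DL → queue [UC, OJ, TV, JI, SY, OC, GV, DL]
Visit UC → queue [OJ, TV, JI, SY, OC, GV, DL]
Visit OJ; enqueue PQ → queue [TV, JI, SY, OC, GV, DL, PQ]
Visit TV → queue [JI, SY, OC, GV, DL, PQ]
Visit JI → queue [SY, OC, GV, DL, PQ]
Visit SY → queue [OC, GV, DL, PQ]
Visit OC → queue [GV, DL, PQ]
Visit GV → queue [DL, PQ]
Visit DL → queue [PQ]
Visit PQ; enqueue GS → queue [GS]
Visit GS → queue []

SF, QV, GW, BT, LK, AY, UC, OJ, TV, JI, SY, OC, GV, DL, PQ, GS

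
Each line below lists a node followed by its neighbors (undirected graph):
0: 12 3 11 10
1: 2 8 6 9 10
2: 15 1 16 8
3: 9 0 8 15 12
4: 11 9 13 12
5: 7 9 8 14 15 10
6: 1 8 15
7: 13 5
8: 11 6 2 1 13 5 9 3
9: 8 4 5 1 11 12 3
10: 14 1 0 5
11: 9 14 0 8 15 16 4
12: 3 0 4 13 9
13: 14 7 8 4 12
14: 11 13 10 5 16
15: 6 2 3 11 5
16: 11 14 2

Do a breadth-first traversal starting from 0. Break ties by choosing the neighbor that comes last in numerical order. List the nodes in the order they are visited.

0, 12, 11, 10, 3, 13, 9, 4, 16, 15, 14, 8, 5, 1, 7, 2, 6

Visit 0; enqueue 12, 11, 10, 3 → queue [12, 11, 10, 3]
Visit 12; enqueue 13, 9, 4 → queue [11, 10, 3, 13, 9, 4]
Visit 11; enqueue 16, 15, 14, 8 → queue [10, 3, 13, 9, 4, 16, 15, 14, 8]
Visit 10; enqueue 5, 1 → queue [3, 13, 9, 4, 16, 15, 14, 8, 5, 1]
Visit 3 → queue [13, 9, 4, 16, 15, 14, 8, 5, 1]
Visit 13; enqueue 7 → queue [9, 4, 16, 15, 14, 8, 5, 1, 7]
Visit 9 → queue [4, 16, 15, 14, 8, 5, 1, 7]
Visit 4 → queue [16, 15, 14, 8, 5, 1, 7]
Visit 16; enqueue 2 → queue [15, 14, 8, 5, 1, 7, 2]
Visit 15; enqueue 6 → queue [14, 8, 5, 1, 7, 2, 6]
Visit 14 → queue [8, 5, 1, 7, 2, 6]
Visit 8 → queue [5, 1, 7, 2, 6]
Visit 5 → queue [1, 7, 2, 6]
Visit 1 → queue [7, 2, 6]
Visit 7 → queue [2, 6]
Visit 2 → queue [6]
Visit 6 → queue []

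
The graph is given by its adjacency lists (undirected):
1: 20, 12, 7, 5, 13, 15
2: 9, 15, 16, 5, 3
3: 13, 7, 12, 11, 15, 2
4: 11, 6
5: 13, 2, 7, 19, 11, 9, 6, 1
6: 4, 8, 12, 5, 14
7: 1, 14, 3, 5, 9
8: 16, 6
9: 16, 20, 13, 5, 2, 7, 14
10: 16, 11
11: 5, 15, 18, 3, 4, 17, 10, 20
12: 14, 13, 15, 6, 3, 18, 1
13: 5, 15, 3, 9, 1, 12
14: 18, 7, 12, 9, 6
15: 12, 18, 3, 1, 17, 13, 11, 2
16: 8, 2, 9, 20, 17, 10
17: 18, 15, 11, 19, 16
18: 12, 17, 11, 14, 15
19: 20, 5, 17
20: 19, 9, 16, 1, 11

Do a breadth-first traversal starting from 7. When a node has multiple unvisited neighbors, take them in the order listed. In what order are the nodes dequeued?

Visit 7; enqueue 1, 14, 3, 5, 9 → queue [1, 14, 3, 5, 9]
Visit 1; enqueue 20, 12, 13, 15 → queue [14, 3, 5, 9, 20, 12, 13, 15]
Visit 14; enqueue 18, 6 → queue [3, 5, 9, 20, 12, 13, 15, 18, 6]
Visit 3; enqueue 11, 2 → queue [5, 9, 20, 12, 13, 15, 18, 6, 11, 2]
Visit 5; enqueue 19 → queue [9, 20, 12, 13, 15, 18, 6, 11, 2, 19]
Visit 9; enqueue 16 → queue [20, 12, 13, 15, 18, 6, 11, 2, 19, 16]
Visit 20 → queue [12, 13, 15, 18, 6, 11, 2, 19, 16]
Visit 12 → queue [13, 15, 18, 6, 11, 2, 19, 16]
Visit 13 → queue [15, 18, 6, 11, 2, 19, 16]
Visit 15; enqueue 17 → queue [18, 6, 11, 2, 19, 16, 17]
Visit 18 → queue [6, 11, 2, 19, 16, 17]
Visit 6; enqueue 4, 8 → queue [11, 2, 19, 16, 17, 4, 8]
Visit 11; enqueue 10 → queue [2, 19, 16, 17, 4, 8, 10]
Visit 2 → queue [19, 16, 17, 4, 8, 10]
Visit 19 → queue [16, 17, 4, 8, 10]
Visit 16 → queue [17, 4, 8, 10]
Visit 17 → queue [4, 8, 10]
Visit 4 → queue [8, 10]
Visit 8 → queue [10]
Visit 10 → queue []

7, 1, 14, 3, 5, 9, 20, 12, 13, 15, 18, 6, 11, 2, 19, 16, 17, 4, 8, 10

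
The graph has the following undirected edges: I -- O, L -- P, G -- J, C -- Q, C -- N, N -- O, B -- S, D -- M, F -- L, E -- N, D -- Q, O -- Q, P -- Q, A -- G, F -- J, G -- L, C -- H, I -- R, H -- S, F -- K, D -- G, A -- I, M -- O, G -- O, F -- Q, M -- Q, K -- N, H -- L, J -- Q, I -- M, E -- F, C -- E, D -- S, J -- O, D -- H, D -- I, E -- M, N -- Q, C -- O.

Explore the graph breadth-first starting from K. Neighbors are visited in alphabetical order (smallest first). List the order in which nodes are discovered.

Visit K; enqueue F, N → queue [F, N]
Visit F; enqueue E, J, L, Q → queue [N, E, J, L, Q]
Visit N; enqueue C, O → queue [E, J, L, Q, C, O]
Visit E; enqueue M → queue [J, L, Q, C, O, M]
Visit J; enqueue G → queue [L, Q, C, O, M, G]
Visit L; enqueue H, P → queue [Q, C, O, M, G, H, P]
Visit Q; enqueue D → queue [C, O, M, G, H, P, D]
Visit C → queue [O, M, G, H, P, D]
Visit O; enqueue I → queue [M, G, H, P, D, I]
Visit M → queue [G, H, P, D, I]
Visit G; enqueue A → queue [H, P, D, I, A]
Visit H; enqueue S → queue [P, D, I, A, S]
Visit P → queue [D, I, A, S]
Visit D → queue [I, A, S]
Visit I; enqueue R → queue [A, S, R]
Visit A → queue [S, R]
Visit S; enqueue B → queue [R, B]
Visit R → queue [B]
Visit B → queue []

K F N E J L Q C O M G H P D I A S R B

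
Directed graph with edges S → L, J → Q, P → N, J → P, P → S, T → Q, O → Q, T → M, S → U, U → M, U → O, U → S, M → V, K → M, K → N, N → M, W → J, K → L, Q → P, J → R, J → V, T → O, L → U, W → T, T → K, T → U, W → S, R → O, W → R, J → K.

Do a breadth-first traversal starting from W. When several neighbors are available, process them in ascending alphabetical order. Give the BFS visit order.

W -> J -> R -> S -> T -> K -> P -> Q -> V -> O -> L -> U -> M -> N

Visit W; enqueue J, R, S, T → queue [J, R, S, T]
Visit J; enqueue K, P, Q, V → queue [R, S, T, K, P, Q, V]
Visit R; enqueue O → queue [S, T, K, P, Q, V, O]
Visit S; enqueue L, U → queue [T, K, P, Q, V, O, L, U]
Visit T; enqueue M → queue [K, P, Q, V, O, L, U, M]
Visit K; enqueue N → queue [P, Q, V, O, L, U, M, N]
Visit P → queue [Q, V, O, L, U, M, N]
Visit Q → queue [V, O, L, U, M, N]
Visit V → queue [O, L, U, M, N]
Visit O → queue [L, U, M, N]
Visit L → queue [U, M, N]
Visit U → queue [M, N]
Visit M → queue [N]
Visit N → queue []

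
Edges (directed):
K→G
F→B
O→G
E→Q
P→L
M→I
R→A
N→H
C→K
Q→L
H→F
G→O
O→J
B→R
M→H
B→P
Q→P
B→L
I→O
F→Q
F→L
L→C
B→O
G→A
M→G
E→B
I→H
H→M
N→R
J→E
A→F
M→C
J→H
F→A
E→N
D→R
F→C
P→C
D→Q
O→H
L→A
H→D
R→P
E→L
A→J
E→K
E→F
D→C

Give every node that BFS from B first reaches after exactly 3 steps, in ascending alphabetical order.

D, E, F, K, M

Level 0: B
Level 1: L, O, P, R
Level 2: A, C, G, H, J
Level 3: D, E, F, K, M
Level 4: I, N, Q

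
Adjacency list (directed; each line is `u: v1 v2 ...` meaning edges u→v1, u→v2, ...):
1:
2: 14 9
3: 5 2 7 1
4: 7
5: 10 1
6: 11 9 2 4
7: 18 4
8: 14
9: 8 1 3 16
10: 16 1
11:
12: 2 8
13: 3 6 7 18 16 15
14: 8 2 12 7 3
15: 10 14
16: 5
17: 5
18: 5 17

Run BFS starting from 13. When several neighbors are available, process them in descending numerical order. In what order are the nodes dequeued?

Visit 13; enqueue 18, 16, 15, 7, 6, 3 → queue [18, 16, 15, 7, 6, 3]
Visit 18; enqueue 17, 5 → queue [16, 15, 7, 6, 3, 17, 5]
Visit 16 → queue [15, 7, 6, 3, 17, 5]
Visit 15; enqueue 14, 10 → queue [7, 6, 3, 17, 5, 14, 10]
Visit 7; enqueue 4 → queue [6, 3, 17, 5, 14, 10, 4]
Visit 6; enqueue 11, 9, 2 → queue [3, 17, 5, 14, 10, 4, 11, 9, 2]
Visit 3; enqueue 1 → queue [17, 5, 14, 10, 4, 11, 9, 2, 1]
Visit 17 → queue [5, 14, 10, 4, 11, 9, 2, 1]
Visit 5 → queue [14, 10, 4, 11, 9, 2, 1]
Visit 14; enqueue 12, 8 → queue [10, 4, 11, 9, 2, 1, 12, 8]
Visit 10 → queue [4, 11, 9, 2, 1, 12, 8]
Visit 4 → queue [11, 9, 2, 1, 12, 8]
Visit 11 → queue [9, 2, 1, 12, 8]
Visit 9 → queue [2, 1, 12, 8]
Visit 2 → queue [1, 12, 8]
Visit 1 → queue [12, 8]
Visit 12 → queue [8]
Visit 8 → queue []

13, 18, 16, 15, 7, 6, 3, 17, 5, 14, 10, 4, 11, 9, 2, 1, 12, 8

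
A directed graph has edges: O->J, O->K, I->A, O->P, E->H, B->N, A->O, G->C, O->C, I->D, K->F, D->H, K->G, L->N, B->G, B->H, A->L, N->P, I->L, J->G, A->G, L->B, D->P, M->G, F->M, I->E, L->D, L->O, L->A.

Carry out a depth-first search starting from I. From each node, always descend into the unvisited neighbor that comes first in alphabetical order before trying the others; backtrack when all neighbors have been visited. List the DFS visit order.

I A G C L B H N P D O J K F M E

Visit I
I → A
A → G
G → C
A → L
L → B
B → H
B → N
N → P
L → D
L → O
O → J
O → K
K → F
F → M
I → E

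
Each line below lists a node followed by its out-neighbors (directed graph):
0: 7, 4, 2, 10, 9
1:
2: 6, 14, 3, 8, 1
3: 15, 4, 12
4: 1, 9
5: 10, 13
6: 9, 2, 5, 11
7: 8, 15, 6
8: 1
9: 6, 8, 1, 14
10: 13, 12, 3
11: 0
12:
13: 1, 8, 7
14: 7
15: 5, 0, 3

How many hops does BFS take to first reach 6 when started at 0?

Level 0: 0
Level 1: 2, 4, 7, 9, 10
Level 2: 1, 3, 6, 8, 12, 13, 14, 15
Level 3: 5, 11
6 first appears at level 2.

2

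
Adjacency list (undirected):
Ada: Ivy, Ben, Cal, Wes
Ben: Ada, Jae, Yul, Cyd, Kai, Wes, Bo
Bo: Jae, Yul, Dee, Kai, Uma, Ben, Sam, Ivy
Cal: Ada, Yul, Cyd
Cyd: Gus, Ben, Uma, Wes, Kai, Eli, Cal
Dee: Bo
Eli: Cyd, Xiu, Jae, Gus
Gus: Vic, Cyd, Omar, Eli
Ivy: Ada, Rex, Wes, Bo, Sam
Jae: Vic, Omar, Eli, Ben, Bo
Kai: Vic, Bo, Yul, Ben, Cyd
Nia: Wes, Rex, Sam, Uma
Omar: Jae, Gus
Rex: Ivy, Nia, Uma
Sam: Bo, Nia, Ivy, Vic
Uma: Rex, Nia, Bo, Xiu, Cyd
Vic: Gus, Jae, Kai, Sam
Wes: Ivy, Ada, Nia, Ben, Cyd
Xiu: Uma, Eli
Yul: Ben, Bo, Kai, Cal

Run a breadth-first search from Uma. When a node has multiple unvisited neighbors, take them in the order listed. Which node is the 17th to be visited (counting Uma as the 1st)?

Visit Uma; enqueue Rex, Nia, Bo, Xiu, Cyd → queue [Rex, Nia, Bo, Xiu, Cyd]
Visit Rex; enqueue Ivy → queue [Nia, Bo, Xiu, Cyd, Ivy]
Visit Nia; enqueue Wes, Sam → queue [Bo, Xiu, Cyd, Ivy, Wes, Sam]
Visit Bo; enqueue Jae, Yul, Dee, Kai, Ben → queue [Xiu, Cyd, Ivy, Wes, Sam, Jae, Yul, Dee, Kai, Ben]
Visit Xiu; enqueue Eli → queue [Cyd, Ivy, Wes, Sam, Jae, Yul, Dee, Kai, Ben, Eli]
Visit Cyd; enqueue Gus, Cal → queue [Ivy, Wes, Sam, Jae, Yul, Dee, Kai, Ben, Eli, Gus, Cal]
Visit Ivy; enqueue Ada → queue [Wes, Sam, Jae, Yul, Dee, Kai, Ben, Eli, Gus, Cal, Ada]
Visit Wes → queue [Sam, Jae, Yul, Dee, Kai, Ben, Eli, Gus, Cal, Ada]
Visit Sam; enqueue Vic → queue [Jae, Yul, Dee, Kai, Ben, Eli, Gus, Cal, Ada, Vic]
Visit Jae; enqueue Omar → queue [Yul, Dee, Kai, Ben, Eli, Gus, Cal, Ada, Vic, Omar]
Visit Yul → queue [Dee, Kai, Ben, Eli, Gus, Cal, Ada, Vic, Omar]
Visit Dee → queue [Kai, Ben, Eli, Gus, Cal, Ada, Vic, Omar]
Visit Kai → queue [Ben, Eli, Gus, Cal, Ada, Vic, Omar]
Visit Ben → queue [Eli, Gus, Cal, Ada, Vic, Omar]
Visit Eli → queue [Gus, Cal, Ada, Vic, Omar]
Visit Gus → queue [Cal, Ada, Vic, Omar]
Visit Cal → queue [Ada, Vic, Omar]
Visit Ada → queue [Vic, Omar]
Visit Vic → queue [Omar]
Visit Omar → queue []

Visit order: Uma, Rex, Nia, Bo, Xiu, Cyd, Ivy, Wes, Sam, Jae, Yul, Dee, Kai, Ben, Eli, Gus, Cal, Ada, Vic, Omar

Cal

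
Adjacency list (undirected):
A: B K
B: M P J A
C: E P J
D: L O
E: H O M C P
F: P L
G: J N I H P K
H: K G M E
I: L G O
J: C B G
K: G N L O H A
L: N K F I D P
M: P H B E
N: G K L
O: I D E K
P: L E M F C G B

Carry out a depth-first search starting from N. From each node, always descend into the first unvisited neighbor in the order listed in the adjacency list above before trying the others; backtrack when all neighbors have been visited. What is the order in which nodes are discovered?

Visit N
N → G
G → J
J → C
C → E
E → H
H → K
K → L
L → F
F → P
P → M
M → B
B → A
L → I
I → O
O → D

N G J C E H K L F P M B A I O D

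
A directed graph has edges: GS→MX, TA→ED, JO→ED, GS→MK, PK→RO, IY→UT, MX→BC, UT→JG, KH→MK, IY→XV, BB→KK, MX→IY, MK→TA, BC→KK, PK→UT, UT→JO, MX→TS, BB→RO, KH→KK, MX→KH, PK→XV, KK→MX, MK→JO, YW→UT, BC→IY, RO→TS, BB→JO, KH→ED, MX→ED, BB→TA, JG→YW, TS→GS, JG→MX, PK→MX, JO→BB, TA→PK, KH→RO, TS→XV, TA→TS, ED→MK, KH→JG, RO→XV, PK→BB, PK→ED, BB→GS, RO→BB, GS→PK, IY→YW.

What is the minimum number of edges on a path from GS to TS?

Level 0: GS
Level 1: MK, MX, PK
Level 2: BB, BC, ED, IY, JO, KH, RO, TA, TS, UT, XV
Level 3: JG, KK, YW
TS first appears at level 2.

2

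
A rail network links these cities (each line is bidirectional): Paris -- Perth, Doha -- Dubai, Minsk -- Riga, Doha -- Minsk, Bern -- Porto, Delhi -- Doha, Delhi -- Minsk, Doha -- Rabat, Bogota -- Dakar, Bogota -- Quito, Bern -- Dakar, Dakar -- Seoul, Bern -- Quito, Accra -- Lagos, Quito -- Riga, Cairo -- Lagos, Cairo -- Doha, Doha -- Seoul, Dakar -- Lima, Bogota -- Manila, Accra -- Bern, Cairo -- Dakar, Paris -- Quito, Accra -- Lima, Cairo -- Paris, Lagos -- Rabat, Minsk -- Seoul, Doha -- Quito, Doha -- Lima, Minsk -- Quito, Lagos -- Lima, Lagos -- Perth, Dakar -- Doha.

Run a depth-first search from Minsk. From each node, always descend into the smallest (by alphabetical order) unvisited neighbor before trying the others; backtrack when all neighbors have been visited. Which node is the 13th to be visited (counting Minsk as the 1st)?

Visit Minsk
Minsk → Delhi
Delhi → Doha
Doha → Cairo
Cairo → Dakar
Dakar → Bern
Bern → Accra
Accra → Lagos
Lagos → Lima
Lagos → Perth
Perth → Paris
Paris → Quito
Quito → Bogota
Bogota → Manila
Quito → Riga
Lagos → Rabat
Bern → Porto
Dakar → Seoul
Doha → Dubai

Visit order: Minsk, Delhi, Doha, Cairo, Dakar, Bern, Accra, Lagos, Lima, Perth, Paris, Quito, Bogota, Manila, Riga, Rabat, Porto, Seoul, Dubai

Bogota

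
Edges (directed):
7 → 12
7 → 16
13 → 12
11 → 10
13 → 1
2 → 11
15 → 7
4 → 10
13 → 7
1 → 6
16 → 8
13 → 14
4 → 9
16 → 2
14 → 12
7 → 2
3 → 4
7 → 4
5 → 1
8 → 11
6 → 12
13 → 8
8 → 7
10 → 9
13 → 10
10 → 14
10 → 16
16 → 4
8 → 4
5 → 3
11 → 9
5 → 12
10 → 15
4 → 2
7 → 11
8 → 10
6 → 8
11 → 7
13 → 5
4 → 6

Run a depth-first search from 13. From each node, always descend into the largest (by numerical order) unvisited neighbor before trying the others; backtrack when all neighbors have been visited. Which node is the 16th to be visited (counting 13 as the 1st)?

Visit 13
13 → 14
14 → 12
13 → 10
10 → 16
16 → 8
8 → 11
11 → 9
11 → 7
7 → 4
4 → 6
4 → 2
10 → 15
13 → 5
5 → 3
5 → 1

Visit order: 13, 14, 12, 10, 16, 8, 11, 9, 7, 4, 6, 2, 15, 5, 3, 1

1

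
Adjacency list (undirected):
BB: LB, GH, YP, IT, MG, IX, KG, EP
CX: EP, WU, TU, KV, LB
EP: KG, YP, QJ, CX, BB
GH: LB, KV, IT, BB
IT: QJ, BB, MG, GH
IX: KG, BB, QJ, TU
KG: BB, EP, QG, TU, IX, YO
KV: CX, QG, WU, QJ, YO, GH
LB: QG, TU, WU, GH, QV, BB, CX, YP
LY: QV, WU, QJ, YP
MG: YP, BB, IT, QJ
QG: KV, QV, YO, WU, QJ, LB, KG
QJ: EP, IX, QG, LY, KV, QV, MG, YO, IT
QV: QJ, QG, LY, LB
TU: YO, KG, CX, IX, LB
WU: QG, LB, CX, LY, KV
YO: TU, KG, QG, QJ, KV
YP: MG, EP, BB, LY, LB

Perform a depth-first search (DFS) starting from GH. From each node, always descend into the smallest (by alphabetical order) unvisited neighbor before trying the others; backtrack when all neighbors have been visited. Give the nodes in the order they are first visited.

Visit GH
GH → BB
BB → EP
EP → CX
CX → KV
KV → QG
QG → KG
KG → IX
IX → QJ
QJ → IT
IT → MG
MG → YP
YP → LB
LB → QV
QV → LY
LY → WU
LB → TU
TU → YO

GH BB EP CX KV QG KG IX QJ IT MG YP LB QV LY WU TU YO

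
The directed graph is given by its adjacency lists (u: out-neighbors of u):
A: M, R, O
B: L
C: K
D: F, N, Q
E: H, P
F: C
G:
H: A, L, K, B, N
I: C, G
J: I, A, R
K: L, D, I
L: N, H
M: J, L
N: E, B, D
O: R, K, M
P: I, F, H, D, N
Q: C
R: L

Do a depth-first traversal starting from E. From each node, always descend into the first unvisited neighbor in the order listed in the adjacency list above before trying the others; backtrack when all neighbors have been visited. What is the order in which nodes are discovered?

Visit E
E → H
H → A
A → M
M → J
J → I
I → C
C → K
K → L
L → N
N → B
N → D
D → F
D → Q
I → G
J → R
A → O
E → P

E -> H -> A -> M -> J -> I -> C -> K -> L -> N -> B -> D -> F -> Q -> G -> R -> O -> P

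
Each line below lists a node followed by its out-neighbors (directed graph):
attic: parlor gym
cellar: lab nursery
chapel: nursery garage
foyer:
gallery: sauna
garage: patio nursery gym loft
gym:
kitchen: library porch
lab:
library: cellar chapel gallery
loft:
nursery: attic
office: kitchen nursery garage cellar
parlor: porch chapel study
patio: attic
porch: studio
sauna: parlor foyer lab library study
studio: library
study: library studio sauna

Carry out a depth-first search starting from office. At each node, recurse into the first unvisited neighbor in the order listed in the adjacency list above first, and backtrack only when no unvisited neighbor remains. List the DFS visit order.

Visit office
office → kitchen
kitchen → library
library → cellar
cellar → lab
cellar → nursery
nursery → attic
attic → parlor
parlor → porch
porch → studio
parlor → chapel
chapel → garage
garage → patio
garage → gym
garage → loft
parlor → study
study → sauna
sauna → foyer
library → gallery

office → kitchen → library → cellar → lab → nursery → attic → parlor → porch → studio → chapel → garage → patio → gym → loft → study → sauna → foyer → gallery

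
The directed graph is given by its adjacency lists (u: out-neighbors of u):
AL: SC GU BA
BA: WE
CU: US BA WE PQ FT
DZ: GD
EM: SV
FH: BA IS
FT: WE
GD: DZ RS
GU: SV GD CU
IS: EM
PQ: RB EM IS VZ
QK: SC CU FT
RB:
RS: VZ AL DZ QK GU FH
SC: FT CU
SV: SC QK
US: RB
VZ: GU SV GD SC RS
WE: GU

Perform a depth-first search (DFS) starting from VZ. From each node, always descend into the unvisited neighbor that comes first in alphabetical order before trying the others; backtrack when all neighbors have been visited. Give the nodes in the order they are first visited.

VZ → GD → DZ → RS → AL → BA → WE → GU → CU → FT → PQ → EM → SV → QK → SC → IS → RB → US → FH

Visit VZ
VZ → GD
GD → DZ
GD → RS
RS → AL
AL → BA
BA → WE
WE → GU
GU → CU
CU → FT
CU → PQ
PQ → EM
EM → SV
SV → QK
QK → SC
PQ → IS
PQ → RB
CU → US
RS → FH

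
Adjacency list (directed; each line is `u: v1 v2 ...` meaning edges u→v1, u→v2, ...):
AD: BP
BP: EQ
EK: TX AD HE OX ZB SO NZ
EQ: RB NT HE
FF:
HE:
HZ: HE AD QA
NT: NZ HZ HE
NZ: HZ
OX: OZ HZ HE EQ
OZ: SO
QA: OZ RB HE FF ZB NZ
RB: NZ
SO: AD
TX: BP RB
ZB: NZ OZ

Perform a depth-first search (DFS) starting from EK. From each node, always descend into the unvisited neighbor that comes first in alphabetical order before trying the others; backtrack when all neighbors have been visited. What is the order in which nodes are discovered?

EK, AD, BP, EQ, HE, NT, HZ, QA, FF, NZ, OZ, SO, RB, ZB, OX, TX

Visit EK
EK → AD
AD → BP
BP → EQ
EQ → HE
EQ → NT
NT → HZ
HZ → QA
QA → FF
QA → NZ
QA → OZ
OZ → SO
QA → RB
QA → ZB
EK → OX
EK → TX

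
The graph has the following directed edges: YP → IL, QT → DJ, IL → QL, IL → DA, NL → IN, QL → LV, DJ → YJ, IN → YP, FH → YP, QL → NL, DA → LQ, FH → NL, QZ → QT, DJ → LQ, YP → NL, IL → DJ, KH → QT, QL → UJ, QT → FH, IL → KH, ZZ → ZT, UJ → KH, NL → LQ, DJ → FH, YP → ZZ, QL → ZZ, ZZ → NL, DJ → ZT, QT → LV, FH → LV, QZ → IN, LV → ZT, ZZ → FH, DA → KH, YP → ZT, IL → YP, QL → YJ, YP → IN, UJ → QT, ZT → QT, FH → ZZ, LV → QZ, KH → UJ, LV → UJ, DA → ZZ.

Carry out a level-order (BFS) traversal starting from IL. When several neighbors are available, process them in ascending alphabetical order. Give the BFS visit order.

Visit IL; enqueue DA, DJ, KH, QL, YP → queue [DA, DJ, KH, QL, YP]
Visit DA; enqueue LQ, ZZ → queue [DJ, KH, QL, YP, LQ, ZZ]
Visit DJ; enqueue FH, YJ, ZT → queue [KH, QL, YP, LQ, ZZ, FH, YJ, ZT]
Visit KH; enqueue QT, UJ → queue [QL, YP, LQ, ZZ, FH, YJ, ZT, QT, UJ]
Visit QL; enqueue LV, NL → queue [YP, LQ, ZZ, FH, YJ, ZT, QT, UJ, LV, NL]
Visit YP; enqueue IN → queue [LQ, ZZ, FH, YJ, ZT, QT, UJ, LV, NL, IN]
Visit LQ → queue [ZZ, FH, YJ, ZT, QT, UJ, LV, NL, IN]
Visit ZZ → queue [FH, YJ, ZT, QT, UJ, LV, NL, IN]
Visit FH → queue [YJ, ZT, QT, UJ, LV, NL, IN]
Visit YJ → queue [ZT, QT, UJ, LV, NL, IN]
Visit ZT → queue [QT, UJ, LV, NL, IN]
Visit QT → queue [UJ, LV, NL, IN]
Visit UJ → queue [LV, NL, IN]
Visit LV; enqueue QZ → queue [NL, IN, QZ]
Visit NL → queue [IN, QZ]
Visit IN → queue [QZ]
Visit QZ → queue []

IL, DA, DJ, KH, QL, YP, LQ, ZZ, FH, YJ, ZT, QT, UJ, LV, NL, IN, QZ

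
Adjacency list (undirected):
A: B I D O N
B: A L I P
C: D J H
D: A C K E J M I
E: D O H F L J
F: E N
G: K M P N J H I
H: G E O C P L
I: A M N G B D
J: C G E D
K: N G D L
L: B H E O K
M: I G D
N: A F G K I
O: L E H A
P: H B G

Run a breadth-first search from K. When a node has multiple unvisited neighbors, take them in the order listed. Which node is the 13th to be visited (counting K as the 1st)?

Visit K; enqueue N, G, D, L → queue [N, G, D, L]
Visit N; enqueue A, F, I → queue [G, D, L, A, F, I]
Visit G; enqueue M, P, J, H → queue [D, L, A, F, I, M, P, J, H]
Visit D; enqueue C, E → queue [L, A, F, I, M, P, J, H, C, E]
Visit L; enqueue B, O → queue [A, F, I, M, P, J, H, C, E, B, O]
Visit A → queue [F, I, M, P, J, H, C, E, B, O]
Visit F → queue [I, M, P, J, H, C, E, B, O]
Visit I → queue [M, P, J, H, C, E, B, O]
Visit M → queue [P, J, H, C, E, B, O]
Visit P → queue [J, H, C, E, B, O]
Visit J → queue [H, C, E, B, O]
Visit H → queue [C, E, B, O]
Visit C → queue [E, B, O]
Visit E → queue [B, O]
Visit B → queue [O]
Visit O → queue []

Visit order: K, N, G, D, L, A, F, I, M, P, J, H, C, E, B, O

C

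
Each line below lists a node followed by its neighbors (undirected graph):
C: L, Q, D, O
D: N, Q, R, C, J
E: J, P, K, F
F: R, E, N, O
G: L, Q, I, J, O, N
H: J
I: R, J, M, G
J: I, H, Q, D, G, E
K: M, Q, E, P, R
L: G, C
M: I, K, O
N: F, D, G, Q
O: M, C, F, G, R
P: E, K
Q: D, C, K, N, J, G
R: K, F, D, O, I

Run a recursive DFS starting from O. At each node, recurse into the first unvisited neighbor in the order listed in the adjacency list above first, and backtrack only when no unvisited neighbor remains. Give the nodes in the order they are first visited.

Visit O
O → M
M → I
I → R
R → K
K → Q
Q → D
D → N
N → F
F → E
E → J
J → H
J → G
G → L
L → C
E → P

O, M, I, R, K, Q, D, N, F, E, J, H, G, L, C, P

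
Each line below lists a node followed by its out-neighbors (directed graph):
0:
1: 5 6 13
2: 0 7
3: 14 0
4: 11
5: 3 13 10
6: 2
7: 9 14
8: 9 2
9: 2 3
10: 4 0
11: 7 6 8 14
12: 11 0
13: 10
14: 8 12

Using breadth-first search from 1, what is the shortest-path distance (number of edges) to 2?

2

Level 0: 1
Level 1: 5, 6, 13
Level 2: 2, 3, 10
Level 3: 0, 4, 7, 14
Level 4: 8, 9, 11, 12
2 first appears at level 2.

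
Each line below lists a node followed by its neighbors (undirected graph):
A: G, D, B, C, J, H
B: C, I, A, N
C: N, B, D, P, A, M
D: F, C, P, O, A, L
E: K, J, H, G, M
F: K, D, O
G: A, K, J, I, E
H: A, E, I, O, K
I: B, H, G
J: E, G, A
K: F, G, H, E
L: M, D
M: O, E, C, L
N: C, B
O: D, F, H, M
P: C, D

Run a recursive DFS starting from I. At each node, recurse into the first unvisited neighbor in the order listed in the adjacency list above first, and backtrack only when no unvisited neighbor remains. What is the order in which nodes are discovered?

I B C N D F K G A J E H O M L P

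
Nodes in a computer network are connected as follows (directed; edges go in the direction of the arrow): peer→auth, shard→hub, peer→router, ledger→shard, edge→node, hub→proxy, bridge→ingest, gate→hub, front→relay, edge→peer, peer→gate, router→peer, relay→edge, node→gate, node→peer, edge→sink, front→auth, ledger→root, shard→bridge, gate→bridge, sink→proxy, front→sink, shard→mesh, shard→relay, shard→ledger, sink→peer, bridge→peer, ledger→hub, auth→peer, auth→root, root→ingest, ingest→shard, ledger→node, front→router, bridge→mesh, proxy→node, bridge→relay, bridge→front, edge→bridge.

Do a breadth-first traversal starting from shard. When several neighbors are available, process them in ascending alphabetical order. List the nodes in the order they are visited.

shard -> bridge -> hub -> ledger -> mesh -> relay -> front -> ingest -> peer -> proxy -> node -> root -> edge -> auth -> router -> sink -> gate

Visit shard; enqueue bridge, hub, ledger, mesh, relay → queue [bridge, hub, ledger, mesh, relay]
Visit bridge; enqueue front, ingest, peer → queue [hub, ledger, mesh, relay, front, ingest, peer]
Visit hub; enqueue proxy → queue [ledger, mesh, relay, front, ingest, peer, proxy]
Visit ledger; enqueue node, root → queue [mesh, relay, front, ingest, peer, proxy, node, root]
Visit mesh → queue [relay, front, ingest, peer, proxy, node, root]
Visit relay; enqueue edge → queue [front, ingest, peer, proxy, node, root, edge]
Visit front; enqueue auth, router, sink → queue [ingest, peer, proxy, node, root, edge, auth, router, sink]
Visit ingest → queue [peer, proxy, node, root, edge, auth, router, sink]
Visit peer; enqueue gate → queue [proxy, node, root, edge, auth, router, sink, gate]
Visit proxy → queue [node, root, edge, auth, router, sink, gate]
Visit node → queue [root, edge, auth, router, sink, gate]
Visit root → queue [edge, auth, router, sink, gate]
Visit edge → queue [auth, router, sink, gate]
Visit auth → queue [router, sink, gate]
Visit router → queue [sink, gate]
Visit sink → queue [gate]
Visit gate → queue []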